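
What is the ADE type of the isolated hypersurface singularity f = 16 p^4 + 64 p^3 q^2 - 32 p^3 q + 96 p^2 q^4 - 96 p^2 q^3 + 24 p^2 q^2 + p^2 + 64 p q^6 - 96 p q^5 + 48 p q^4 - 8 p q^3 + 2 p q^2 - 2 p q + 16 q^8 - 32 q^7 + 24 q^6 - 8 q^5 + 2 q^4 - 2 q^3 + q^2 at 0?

A_{3}

The Hessian of f at 0 is [[2, -2], [-2, 2]] with rank 1, so corank 1. A Groebner basis of the Jacobian ideal J(f) in C{p,q} is {p^2 + p - q, p*q + p - q, p + q^2 - q}; counting standard monomials gives mu = 3. Corank 1: A-series; mu = 3 gives A_3.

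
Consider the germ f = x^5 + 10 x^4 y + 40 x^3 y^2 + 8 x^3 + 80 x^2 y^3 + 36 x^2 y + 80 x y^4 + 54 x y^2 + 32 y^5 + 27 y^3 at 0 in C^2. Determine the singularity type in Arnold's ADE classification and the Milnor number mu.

The Hessian of f at 0 is [[0, 0], [0, 0]] with rank 0, so corank 2. A Groebner basis of the Jacobian ideal J(f) in C{x,y} is {y^5, x*y^3 + 13*y^4/8, x^2 + 3*x*y + 9*y^2/4}; counting standard monomials gives mu = 8. Corank 2; j^3 = (2*x + 3*y)^3 is a perfect cube, so E-series; the 5-jet and mu = 8 give E_8.

Type E8, Milnor number mu = 8.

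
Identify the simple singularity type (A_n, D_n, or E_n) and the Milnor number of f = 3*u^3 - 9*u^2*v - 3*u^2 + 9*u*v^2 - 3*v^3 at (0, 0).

Type A2, Milnor number mu = 2.

The Hessian of f at 0 is [[-6, 0], [0, 0]] with rank 1, so corank 1. A Groebner basis of the Jacobian ideal J(f) in C{u,v} is {v^2, u}; counting standard monomials gives mu = 2. Corank 1: A-series; mu = 2 gives A_2.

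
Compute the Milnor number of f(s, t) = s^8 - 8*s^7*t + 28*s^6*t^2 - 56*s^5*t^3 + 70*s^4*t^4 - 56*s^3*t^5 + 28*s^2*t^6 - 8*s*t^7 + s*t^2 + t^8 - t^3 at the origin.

9

The Hessian of f at 0 has rank 0. Corank 2; j^3 = t^2*(s - t) has shape L^2 M (L != M), so D-series; mu = 9 gives D_9.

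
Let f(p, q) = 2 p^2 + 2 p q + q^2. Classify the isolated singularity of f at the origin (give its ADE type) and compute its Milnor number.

The Hessian of f at 0 has rank 2. Corank 0: nondegenerate Morse point, so A_1.

Type A1, Milnor number mu = 1.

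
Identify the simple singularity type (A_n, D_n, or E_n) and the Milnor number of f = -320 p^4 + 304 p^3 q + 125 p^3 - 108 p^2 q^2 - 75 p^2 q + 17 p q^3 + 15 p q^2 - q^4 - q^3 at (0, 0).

Type E_{7}, Milnor number mu = 7.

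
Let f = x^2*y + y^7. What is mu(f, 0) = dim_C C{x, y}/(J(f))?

The Hessian of f at 0 is [[0, 0], [0, 0]] with rank 0, so corank 2. A Groebner basis of the Jacobian ideal J(f) in C{x,y} is {x^2/7 + y^6, x^3, x*y}; counting standard monomials gives mu = 8. Corank 2; j^3 = x^2*y has shape L^2 M (L != M), so D-series; mu = 8 gives D_8.

8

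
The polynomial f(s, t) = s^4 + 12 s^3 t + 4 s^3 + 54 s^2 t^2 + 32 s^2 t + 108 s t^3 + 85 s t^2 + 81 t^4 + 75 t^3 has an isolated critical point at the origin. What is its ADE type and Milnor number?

Type D_{5}, Milnor number mu = 5.

The Hessian of f at 0 has rank 0. Corank 2; j^3 = (s + 3*t)*(2*s + 5*t)^2 has shape L^2 M (L != M), so D-series; mu = 5 gives D_5.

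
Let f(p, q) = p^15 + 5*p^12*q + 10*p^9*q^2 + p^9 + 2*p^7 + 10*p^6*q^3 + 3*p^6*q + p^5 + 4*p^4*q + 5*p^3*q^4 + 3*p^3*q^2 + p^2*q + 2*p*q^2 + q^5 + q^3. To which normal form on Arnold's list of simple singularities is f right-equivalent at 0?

D_{6}

The Hessian of f at 0 is [[0, 0], [0, 0]] with rank 0, so corank 2. A Groebner basis of the Jacobian ideal J(f) in C{p,q} is {-p*q + q^4 - q^2, p*q^2 + q^3, p^2 + 7*p*q + 6*q^2}; counting standard monomials gives mu = 6. Corank 2; j^3 = q*(p + q)^2 has shape L^2 M (L != M), so D-series; mu = 6 gives D_6.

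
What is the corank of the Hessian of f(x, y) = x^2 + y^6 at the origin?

1

Hessian at 0 has rank 1.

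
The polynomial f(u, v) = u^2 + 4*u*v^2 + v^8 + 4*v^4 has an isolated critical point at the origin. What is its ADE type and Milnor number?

Type A7, Milnor number mu = 7.

The Hessian of f at 0 is [[2, 0], [0, 0]] with rank 1, so corank 1. A Groebner basis of the Jacobian ideal J(f) in C{u,v} is {u^4, u^3*v, u/2 + v^2}; counting standard monomials gives mu = 7. Corank 1: A-series; mu = 7 gives A_7.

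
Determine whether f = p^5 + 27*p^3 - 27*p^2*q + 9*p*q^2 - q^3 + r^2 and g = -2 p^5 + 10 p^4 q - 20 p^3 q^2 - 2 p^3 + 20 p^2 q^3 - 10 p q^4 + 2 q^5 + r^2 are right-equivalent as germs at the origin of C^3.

Yes.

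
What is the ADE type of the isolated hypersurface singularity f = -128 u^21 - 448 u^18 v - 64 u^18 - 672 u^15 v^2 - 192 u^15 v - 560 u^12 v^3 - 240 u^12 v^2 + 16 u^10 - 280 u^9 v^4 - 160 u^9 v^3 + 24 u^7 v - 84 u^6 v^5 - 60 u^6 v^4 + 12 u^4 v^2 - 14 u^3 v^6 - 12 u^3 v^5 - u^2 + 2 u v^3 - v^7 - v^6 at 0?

A6

The Hessian of f at 0 is [[-2, 0], [0, 0]] with rank 1, so corank 1. A Groebner basis of the Jacobian ideal J(f) in C{u,v} is {-u + v^3, u^2}; counting standard monomials gives mu = 6. Corank 1: A-series; mu = 6 gives A_6.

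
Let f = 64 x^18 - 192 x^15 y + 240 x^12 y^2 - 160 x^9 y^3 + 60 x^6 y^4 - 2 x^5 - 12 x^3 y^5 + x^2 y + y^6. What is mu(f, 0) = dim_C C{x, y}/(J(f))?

The Hessian of f at 0 is [[0, 0], [0, 0]] with rank 0, so corank 2. A Groebner basis of the Jacobian ideal J(f) in C{x,y} is {x^2/6 + y^5, x^3, x*y}; counting standard monomials gives mu = 7. Corank 2; j^3 = x^2*y has shape L^2 M (L != M), so D-series; mu = 7 gives D_7.

7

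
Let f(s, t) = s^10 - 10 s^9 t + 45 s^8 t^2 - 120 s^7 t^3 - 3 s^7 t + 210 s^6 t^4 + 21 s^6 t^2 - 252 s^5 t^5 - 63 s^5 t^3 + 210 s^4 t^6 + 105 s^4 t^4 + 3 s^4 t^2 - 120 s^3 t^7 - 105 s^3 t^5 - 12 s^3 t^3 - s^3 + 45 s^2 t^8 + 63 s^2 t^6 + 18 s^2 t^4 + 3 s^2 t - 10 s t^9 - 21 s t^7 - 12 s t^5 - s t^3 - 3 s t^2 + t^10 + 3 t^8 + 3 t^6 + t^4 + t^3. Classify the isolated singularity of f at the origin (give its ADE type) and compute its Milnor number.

Type E_{7}, Milnor number mu = 7.

The Hessian of f at 0 is [[0, 0], [0, 0]] with rank 0, so corank 2. A Groebner basis of the Jacobian ideal J(f) in C{s,t} is {s^3 - 3*s^2*t - 6*s^2 + 12*s*t - 6*t^2, 3*s^2 + s*t^2 - 6*s*t + 3*t^2, 3*s^2 - 6*s*t + t^3 + 3*t^2}; counting standard monomials gives mu = 7. Corank 2; j^3 = -(s - t)^3 is a perfect cube, so E-series; the 4-jet and mu = 7 give E_7.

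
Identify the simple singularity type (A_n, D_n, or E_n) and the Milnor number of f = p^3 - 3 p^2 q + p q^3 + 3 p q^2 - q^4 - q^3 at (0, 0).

Type E_7, Milnor number mu = 7.

The Hessian of f at 0 is [[0, 0], [0, 0]] with rank 0, so corank 2. A Groebner basis of the Jacobian ideal J(f) in C{p,q} is {p^3 - 3*p^2*q - 6*p^2 + 12*p*q - 6*q^2, 3*p^2 + p*q^2 - 6*p*q + 3*q^2, 3*p^2 - 6*p*q + q^3 + 3*q^2}; counting standard monomials gives mu = 7. Corank 2; j^3 = (p - q)^3 is a perfect cube, so E-series; the 4-jet and mu = 7 give E_7.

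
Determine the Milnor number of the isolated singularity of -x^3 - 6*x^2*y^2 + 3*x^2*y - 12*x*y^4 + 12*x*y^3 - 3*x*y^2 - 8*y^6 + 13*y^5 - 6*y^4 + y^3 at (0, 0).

The Hessian of f at 0 has rank 0. Corank 2; j^3 = -(x - y)^3 is a perfect cube, so E-series; the 5-jet and mu = 8 give E_8.

8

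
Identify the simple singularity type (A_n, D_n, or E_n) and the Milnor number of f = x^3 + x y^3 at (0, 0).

Type E_7, Milnor number mu = 7.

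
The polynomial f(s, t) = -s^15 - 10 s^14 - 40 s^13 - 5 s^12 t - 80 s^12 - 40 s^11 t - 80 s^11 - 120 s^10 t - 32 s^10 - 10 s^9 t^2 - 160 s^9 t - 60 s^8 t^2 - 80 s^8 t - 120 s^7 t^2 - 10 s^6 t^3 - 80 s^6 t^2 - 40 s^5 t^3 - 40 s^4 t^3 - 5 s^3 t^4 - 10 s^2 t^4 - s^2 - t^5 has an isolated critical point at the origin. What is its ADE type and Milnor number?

The Hessian of f at 0 is [[-2, 0], [0, 0]] with rank 1, so corank 1. A Groebner basis of the Jacobian ideal J(f) in C{s,t} is {t^4, s}; counting standard monomials gives mu = 4. Corank 1: A-series; mu = 4 gives A_4.

Type A_{4}, Milnor number mu = 4.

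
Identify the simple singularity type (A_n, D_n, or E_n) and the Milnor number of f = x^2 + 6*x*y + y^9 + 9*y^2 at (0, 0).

Type A8, Milnor number mu = 8.

The Hessian of f at 0 has rank 1. Corank 1: A-series; mu = 8 gives A_8.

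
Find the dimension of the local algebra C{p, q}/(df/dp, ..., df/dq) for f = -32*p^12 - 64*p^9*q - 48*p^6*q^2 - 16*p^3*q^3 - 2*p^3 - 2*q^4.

6

The Hessian of f at 0 is [[0, 0], [0, 0]] with rank 0, so corank 2. A Groebner basis of the Jacobian ideal J(f) in C{p,q} is {q^3, p^2}; counting standard monomials gives mu = 6. Corank 2; j^3 = -2*p^3 is a perfect cube, so E-series; the 4-jet and mu = 6 give E_6.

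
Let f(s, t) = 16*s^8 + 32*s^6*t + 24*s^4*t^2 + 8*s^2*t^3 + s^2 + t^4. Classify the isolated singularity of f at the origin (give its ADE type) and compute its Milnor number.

The Hessian of f at 0 has rank 1. Corank 1: A-series; mu = 3 gives A_3.

Type A3, Milnor number mu = 3.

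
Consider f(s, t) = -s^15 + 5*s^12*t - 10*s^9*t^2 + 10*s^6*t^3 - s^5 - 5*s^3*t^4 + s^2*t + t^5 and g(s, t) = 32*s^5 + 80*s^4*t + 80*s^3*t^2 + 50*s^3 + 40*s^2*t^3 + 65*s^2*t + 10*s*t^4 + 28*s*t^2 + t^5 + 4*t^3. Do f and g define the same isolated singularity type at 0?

The Hessian of f at 0 is [[0, 0], [0, 0]] with rank 0, so corank 2. A Groebner basis of the Jacobian ideal J(f) in C{s,t} is {s^2/5 + t^4, s^3, s*t}; counting standard monomials gives mu = 6. Corank 2; j^3 = s^2*t has shape L^2 M (L != M), so D-series; mu = 6 gives D_6. The Hessian of g at 0 is [[0, 0], [0, 0]] with rank 0, so corank 2. A Groebner basis of the Jacobian ideal J(g) in C{s,t} is {-625*s*t/2 + t^4 - 125*t^2, s*t^2 + 2*t^3/5, s^2 + 9*s*t/10 + t^2/5}; counting standard monomials gives mu = 6. Corank 2; j^3 = (2*s + t)*(5*s + 2*t)^2 has shape L^2 M (L != M), so D-series; mu = 6 gives D_6. Both have type D_6, hence right-equivalent.

Yes.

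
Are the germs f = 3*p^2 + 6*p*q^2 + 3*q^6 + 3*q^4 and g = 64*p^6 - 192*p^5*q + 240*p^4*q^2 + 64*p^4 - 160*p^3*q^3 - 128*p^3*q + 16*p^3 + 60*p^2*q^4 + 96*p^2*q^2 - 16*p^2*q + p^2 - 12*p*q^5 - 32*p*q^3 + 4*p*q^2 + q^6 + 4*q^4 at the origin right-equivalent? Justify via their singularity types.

Yes.

The Hessian of f at 0 has rank 1. Corank 1: A-series; mu = 5 gives A_5. The Hessian of g at 0 has rank 1. Corank 1: A-series; mu = 5 gives A_5. Both have type A_5, hence right-equivalent.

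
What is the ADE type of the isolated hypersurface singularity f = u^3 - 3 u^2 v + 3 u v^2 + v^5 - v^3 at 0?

E8

The Hessian of f at 0 has rank 0. Corank 2; j^3 = (u - v)^3 is a perfect cube, so E-series; the 5-jet and mu = 8 give E_8.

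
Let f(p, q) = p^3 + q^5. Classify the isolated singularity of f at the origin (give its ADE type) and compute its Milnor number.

Type E_{8}, Milnor number mu = 8.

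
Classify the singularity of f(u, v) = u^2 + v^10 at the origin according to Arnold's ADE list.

The Hessian of f at 0 is [[2, 0], [0, 0]] with rank 1, so corank 1. A Groebner basis of the Jacobian ideal J(f) in C{u,v} is {v^9, u}; counting standard monomials gives mu = 9. Corank 1: A-series; mu = 9 gives A_9.

A9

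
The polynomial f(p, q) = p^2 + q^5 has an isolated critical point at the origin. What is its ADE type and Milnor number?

Type A_{4}, Milnor number mu = 4.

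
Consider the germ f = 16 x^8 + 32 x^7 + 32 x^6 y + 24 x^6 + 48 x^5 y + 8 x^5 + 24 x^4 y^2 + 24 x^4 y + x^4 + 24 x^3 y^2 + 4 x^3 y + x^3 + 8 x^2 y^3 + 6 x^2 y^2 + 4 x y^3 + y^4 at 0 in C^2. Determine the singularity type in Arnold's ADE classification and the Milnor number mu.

The Hessian of f at 0 has rank 0. Corank 2; j^3 = x^3 is a perfect cube, so E-series; the 4-jet and mu = 6 give E_6.

Type E_6, Milnor number mu = 6.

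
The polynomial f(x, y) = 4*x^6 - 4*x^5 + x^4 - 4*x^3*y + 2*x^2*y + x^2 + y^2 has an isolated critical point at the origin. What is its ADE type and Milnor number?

The Hessian of f at 0 has rank 2. Corank 0: nondegenerate Morse point, so A_1.

Type A_1, Milnor number mu = 1.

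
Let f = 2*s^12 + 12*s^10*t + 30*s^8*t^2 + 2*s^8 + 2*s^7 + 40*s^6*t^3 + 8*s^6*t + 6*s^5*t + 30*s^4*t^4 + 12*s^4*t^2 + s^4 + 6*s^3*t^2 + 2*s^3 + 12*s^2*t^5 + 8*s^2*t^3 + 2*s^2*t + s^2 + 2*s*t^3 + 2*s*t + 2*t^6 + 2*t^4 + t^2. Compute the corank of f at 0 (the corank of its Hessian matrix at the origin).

1

The Hessian at 0 is [[2, 2], [2, 2]] of rank 1; hence corank 1.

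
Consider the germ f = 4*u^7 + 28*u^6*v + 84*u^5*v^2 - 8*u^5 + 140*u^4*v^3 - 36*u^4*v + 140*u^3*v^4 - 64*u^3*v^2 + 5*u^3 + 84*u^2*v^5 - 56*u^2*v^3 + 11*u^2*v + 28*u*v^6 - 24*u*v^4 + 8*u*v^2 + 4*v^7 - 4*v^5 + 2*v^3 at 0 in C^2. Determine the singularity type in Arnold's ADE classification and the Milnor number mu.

Type D4, Milnor number mu = 4.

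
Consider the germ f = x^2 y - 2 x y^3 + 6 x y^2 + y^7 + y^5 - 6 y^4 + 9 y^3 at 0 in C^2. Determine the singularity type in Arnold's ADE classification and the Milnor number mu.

Type D_8, Milnor number mu = 8.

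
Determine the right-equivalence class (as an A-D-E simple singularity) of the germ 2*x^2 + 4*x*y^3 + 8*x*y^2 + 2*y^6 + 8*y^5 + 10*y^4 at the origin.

The Hessian of f at 0 has rank 1. Corank 1: A-series; mu = 3 gives A_3.

A3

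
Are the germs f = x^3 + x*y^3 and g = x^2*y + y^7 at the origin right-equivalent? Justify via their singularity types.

No.

The Hessian of f at 0 is [[0, 0], [0, 0]] with rank 0, so corank 2. A Groebner basis of the Jacobian ideal J(f) in C{x,y} is {x^3, x*y^2, 3*x^2 + y^3}; counting standard monomials gives mu = 7. Corank 2; j^3 = x^3 is a perfect cube, so E-series; the 4-jet and mu = 7 give E_7. The Hessian of g at 0 is [[0, 0], [0, 0]] with rank 0, so corank 2. A Groebner basis of the Jacobian ideal J(g) in C{x,y} is {x^2/7 + y^6, x^3, x*y}; counting standard monomials gives mu = 8. Corank 2; j^3 = x^2*y has shape L^2 M (L != M), so D-series; mu = 8 gives D_8. f is E_7 but g is D_8, hence not right-equivalent.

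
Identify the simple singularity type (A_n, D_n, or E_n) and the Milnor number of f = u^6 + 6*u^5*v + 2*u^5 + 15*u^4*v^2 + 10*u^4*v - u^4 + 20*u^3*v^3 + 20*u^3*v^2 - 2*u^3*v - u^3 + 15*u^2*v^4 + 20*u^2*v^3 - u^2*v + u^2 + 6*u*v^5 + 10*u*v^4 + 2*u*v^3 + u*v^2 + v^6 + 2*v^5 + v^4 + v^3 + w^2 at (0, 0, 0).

The Hessian of f at 0 is [[2, 0, 0], [0, 0, 0], [0, 0, 2]] with rank 2, so corank 1. A Groebner basis of the Jacobian ideal J(f) in C{u,v,w} is {v^2, u, w}; counting standard monomials gives mu = 2. Corank 1: A-series; mu = 2 gives A_2.

Type A_{2}, Milnor number mu = 2.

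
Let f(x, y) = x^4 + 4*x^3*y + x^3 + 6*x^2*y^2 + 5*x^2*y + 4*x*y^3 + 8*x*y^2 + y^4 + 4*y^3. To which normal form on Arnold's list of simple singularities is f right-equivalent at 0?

D5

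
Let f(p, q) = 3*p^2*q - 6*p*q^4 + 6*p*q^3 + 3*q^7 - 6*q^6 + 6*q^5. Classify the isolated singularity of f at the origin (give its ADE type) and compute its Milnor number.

The Hessian of f at 0 has rank 0. Corank 2; j^3 = 3*p^2*q has shape L^2 M (L != M), so D-series; mu = 6 gives D_6.

Type D_{6}, Milnor number mu = 6.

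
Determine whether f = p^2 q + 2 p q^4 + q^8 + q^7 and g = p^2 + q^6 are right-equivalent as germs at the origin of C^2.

No.

The Hessian of f at 0 has rank 0. Corank 2; j^3 = p^2*q has shape L^2 M (L != M), so D-series; mu = 9 gives D_9. The Hessian of g at 0 has rank 1. Corank 1: A-series; mu = 5 gives A_5. f is D_9 but g is A_5, hence not right-equivalent.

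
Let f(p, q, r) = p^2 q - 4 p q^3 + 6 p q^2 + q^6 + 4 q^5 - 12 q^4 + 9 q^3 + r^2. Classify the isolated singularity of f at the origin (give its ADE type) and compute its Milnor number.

Type D7, Milnor number mu = 7.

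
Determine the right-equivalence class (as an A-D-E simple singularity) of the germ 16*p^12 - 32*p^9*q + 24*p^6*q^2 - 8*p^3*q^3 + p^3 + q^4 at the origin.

E_6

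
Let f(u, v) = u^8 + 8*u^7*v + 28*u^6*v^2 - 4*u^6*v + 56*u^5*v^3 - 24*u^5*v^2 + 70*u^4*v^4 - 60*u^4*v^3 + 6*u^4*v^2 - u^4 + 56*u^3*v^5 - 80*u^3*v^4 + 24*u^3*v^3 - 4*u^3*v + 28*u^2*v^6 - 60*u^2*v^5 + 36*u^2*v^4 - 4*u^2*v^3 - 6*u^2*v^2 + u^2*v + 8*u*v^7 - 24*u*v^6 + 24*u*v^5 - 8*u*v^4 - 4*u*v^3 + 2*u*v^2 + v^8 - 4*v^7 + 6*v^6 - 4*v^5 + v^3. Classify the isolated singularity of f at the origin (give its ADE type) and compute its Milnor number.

Type D5, Milnor number mu = 5.

The Hessian of f at 0 has rank 0. Corank 2; j^3 = v*(u + v)^2 has shape L^2 M (L != M), so D-series; mu = 5 gives D_5.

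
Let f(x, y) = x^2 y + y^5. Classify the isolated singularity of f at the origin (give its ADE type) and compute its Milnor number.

The Hessian of f at 0 is [[0, 0], [0, 0]] with rank 0, so corank 2. A Groebner basis of the Jacobian ideal J(f) in C{x,y} is {x^2/5 + y^4, x^3, x*y}; counting standard monomials gives mu = 6. Corank 2; j^3 = x^2*y has shape L^2 M (L != M), so D-series; mu = 6 gives D_6.

Type D_6, Milnor number mu = 6.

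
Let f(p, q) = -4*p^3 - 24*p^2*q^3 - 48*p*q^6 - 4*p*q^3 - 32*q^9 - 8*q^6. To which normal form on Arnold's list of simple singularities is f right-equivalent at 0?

The Hessian of f at 0 has rank 0. Corank 2; j^3 = -4*p^3 is a perfect cube, so E-series; the 4-jet and mu = 7 give E_7.

E_7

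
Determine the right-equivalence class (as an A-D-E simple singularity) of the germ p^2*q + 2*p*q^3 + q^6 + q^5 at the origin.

The Hessian of f at 0 has rank 0. Corank 2; j^3 = p^2*q has shape L^2 M (L != M), so D-series; mu = 7 gives D_7.

D_7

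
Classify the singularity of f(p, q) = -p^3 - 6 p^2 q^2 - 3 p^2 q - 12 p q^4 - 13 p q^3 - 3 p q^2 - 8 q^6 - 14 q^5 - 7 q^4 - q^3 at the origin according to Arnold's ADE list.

E7

The Hessian of f at 0 has rank 0. Corank 2; j^3 = -(p + q)^3 is a perfect cube, so E-series; the 4-jet and mu = 7 give E_7.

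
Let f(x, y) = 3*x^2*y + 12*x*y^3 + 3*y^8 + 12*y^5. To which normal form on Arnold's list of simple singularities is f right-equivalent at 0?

The Hessian of f at 0 has rank 0. Corank 2; j^3 = 3*x^2*y has shape L^2 M (L != M), so D-series; mu = 9 gives D_9.

D_{9}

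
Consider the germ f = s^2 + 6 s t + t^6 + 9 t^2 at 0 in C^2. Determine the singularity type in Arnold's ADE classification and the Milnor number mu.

The Hessian of f at 0 has rank 1. Corank 1: A-series; mu = 5 gives A_5.

Type A_5, Milnor number mu = 5.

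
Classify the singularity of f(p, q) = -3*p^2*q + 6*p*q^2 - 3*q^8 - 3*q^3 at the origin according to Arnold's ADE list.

D_{9}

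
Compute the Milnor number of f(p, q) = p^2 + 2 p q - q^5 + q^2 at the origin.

The Hessian of f at 0 has rank 1. Corank 1: A-series; mu = 4 gives A_4.

4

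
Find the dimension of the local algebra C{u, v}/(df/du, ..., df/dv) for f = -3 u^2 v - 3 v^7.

8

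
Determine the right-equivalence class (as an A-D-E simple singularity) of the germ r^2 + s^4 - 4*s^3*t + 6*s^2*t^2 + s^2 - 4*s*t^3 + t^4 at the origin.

The Hessian of f at 0 has rank 2. Corank 1: A-series; mu = 3 gives A_3.

A3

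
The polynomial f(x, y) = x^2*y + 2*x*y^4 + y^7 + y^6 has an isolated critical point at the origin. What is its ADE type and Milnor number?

Type D_7, Milnor number mu = 7.

The Hessian of f at 0 is [[0, 0], [0, 0]] with rank 0, so corank 2. A Groebner basis of the Jacobian ideal J(f) in C{x,y} is {x*y + y^4, x^3, x^2*y, -x^2/6 + x*y^2}; counting standard monomials gives mu = 7. Corank 2; j^3 = x^2*y has shape L^2 M (L != M), so D-series; mu = 7 gives D_7.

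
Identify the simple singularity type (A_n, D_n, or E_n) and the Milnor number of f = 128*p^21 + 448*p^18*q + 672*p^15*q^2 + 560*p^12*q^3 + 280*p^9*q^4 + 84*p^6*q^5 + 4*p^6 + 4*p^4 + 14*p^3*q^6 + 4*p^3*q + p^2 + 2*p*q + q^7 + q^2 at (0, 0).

The Hessian of f at 0 has rank 1. Corank 1: A-series; mu = 6 gives A_6.

Type A6, Milnor number mu = 6.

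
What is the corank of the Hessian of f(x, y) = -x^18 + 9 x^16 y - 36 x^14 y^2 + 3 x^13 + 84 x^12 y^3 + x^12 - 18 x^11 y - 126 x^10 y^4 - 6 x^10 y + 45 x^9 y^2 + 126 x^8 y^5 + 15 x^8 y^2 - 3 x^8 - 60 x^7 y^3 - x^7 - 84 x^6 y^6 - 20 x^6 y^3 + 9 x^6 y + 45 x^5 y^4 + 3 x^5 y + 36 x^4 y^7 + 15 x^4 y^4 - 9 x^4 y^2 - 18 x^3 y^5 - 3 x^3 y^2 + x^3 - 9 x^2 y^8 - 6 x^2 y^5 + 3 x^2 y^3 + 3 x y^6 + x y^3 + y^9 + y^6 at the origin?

2

Hessian at 0 has rank 0.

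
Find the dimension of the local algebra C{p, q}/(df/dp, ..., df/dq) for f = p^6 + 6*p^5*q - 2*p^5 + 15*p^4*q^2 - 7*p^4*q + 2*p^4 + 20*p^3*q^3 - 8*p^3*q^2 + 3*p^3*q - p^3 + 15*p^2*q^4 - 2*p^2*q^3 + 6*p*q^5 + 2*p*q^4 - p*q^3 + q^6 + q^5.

The Hessian of f at 0 is [[0, 0], [0, 0]] with rank 0, so corank 2. A Groebner basis of the Jacobian ideal J(f) in C{p,q} is {3*p^2 + q^4 + q^3, p^3, p^2*q - p^2 - q^3/3, 5*p^2 + p*q^2 + 5*q^3/3}; counting standard monomials gives mu = 7. Corank 2; j^3 = -p^3 is a perfect cube, so E-series; the 4-jet and mu = 7 give E_7.

7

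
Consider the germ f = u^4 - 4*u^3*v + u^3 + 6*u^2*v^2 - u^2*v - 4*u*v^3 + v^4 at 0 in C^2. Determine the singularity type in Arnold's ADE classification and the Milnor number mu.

Type D5, Milnor number mu = 5.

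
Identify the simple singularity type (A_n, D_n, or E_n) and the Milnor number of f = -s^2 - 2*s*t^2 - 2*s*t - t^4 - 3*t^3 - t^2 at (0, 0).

The Hessian of f at 0 has rank 1. Corank 1: A-series; mu = 2 gives A_2.

Type A2, Milnor number mu = 2.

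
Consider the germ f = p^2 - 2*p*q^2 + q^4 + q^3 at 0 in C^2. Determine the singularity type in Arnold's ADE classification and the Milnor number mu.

Type A_2, Milnor number mu = 2.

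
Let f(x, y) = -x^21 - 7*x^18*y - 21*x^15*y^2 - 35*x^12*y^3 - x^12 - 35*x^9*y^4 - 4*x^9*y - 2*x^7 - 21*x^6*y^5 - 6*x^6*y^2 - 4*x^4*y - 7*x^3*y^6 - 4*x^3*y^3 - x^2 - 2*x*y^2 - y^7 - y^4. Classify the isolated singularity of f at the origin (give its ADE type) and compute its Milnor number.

The Hessian of f at 0 has rank 1. Corank 1: A-series; mu = 6 gives A_6.

Type A_{6}, Milnor number mu = 6.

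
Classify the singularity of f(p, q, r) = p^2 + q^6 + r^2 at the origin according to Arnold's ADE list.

The Hessian of f at 0 has rank 2. Corank 1: A-series; mu = 5 gives A_5.

A_5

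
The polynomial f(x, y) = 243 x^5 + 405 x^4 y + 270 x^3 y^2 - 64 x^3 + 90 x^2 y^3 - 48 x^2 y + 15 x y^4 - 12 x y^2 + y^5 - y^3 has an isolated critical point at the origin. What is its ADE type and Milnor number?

The Hessian of f at 0 has rank 0. Corank 2; j^3 = -(4*x + y)^3 is a perfect cube, so E-series; the 5-jet and mu = 8 give E_8.

Type E8, Milnor number mu = 8.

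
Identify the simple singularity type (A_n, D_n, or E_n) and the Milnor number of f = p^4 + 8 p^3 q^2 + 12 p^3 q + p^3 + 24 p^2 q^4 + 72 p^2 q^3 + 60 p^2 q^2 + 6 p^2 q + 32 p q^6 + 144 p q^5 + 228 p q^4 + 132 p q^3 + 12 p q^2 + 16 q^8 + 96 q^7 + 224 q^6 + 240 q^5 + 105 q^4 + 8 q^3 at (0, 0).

Type E6, Milnor number mu = 6.

The Hessian of f at 0 has rank 0. Corank 2; j^3 = (p + 2*q)^3 is a perfect cube, so E-series; the 4-jet and mu = 6 give E_6.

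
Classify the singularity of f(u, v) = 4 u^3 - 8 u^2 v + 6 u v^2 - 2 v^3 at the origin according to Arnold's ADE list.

D4

The Hessian of f at 0 has rank 0. Corank 2; j^3 = 2*(u - v)*(2*u^2 - 2*u*v + v^2) splits into three distinct lines over C (the quadratic factor has nonzero discriminant), so D_4.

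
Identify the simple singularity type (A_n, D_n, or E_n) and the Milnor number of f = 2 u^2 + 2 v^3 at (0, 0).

Type A2, Milnor number mu = 2.

The Hessian of f at 0 is [[4, 0], [0, 0]] with rank 1, so corank 1. A Groebner basis of the Jacobian ideal J(f) in C{u,v} is {v^2, u}; counting standard monomials gives mu = 2. Corank 1: A-series; mu = 2 gives A_2.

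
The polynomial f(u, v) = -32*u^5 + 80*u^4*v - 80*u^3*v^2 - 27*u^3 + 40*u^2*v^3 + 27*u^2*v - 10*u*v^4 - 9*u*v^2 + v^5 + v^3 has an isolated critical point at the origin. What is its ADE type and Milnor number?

Type E_{8}, Milnor number mu = 8.

The Hessian of f at 0 is [[0, 0], [0, 0]] with rank 0, so corank 2. A Groebner basis of the Jacobian ideal J(f) in C{u,v} is {v^5, u*v^3 - 3*v^4/8, u^2 - 2*u*v/3 + v^2/9}; counting standard monomials gives mu = 8. Corank 2; j^3 = -(3*u - v)^3 is a perfect cube, so E-series; the 5-jet and mu = 8 give E_8.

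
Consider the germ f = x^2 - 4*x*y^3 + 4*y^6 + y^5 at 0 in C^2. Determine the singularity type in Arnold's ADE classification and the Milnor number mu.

Type A_4, Milnor number mu = 4.

The Hessian of f at 0 has rank 1. Corank 1: A-series; mu = 4 gives A_4.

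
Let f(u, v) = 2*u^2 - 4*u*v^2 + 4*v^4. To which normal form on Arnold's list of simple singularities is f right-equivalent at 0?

The Hessian of f at 0 is [[4, 0], [0, 0]] with rank 1, so corank 1. A Groebner basis of the Jacobian ideal J(f) in C{u,v} is {u^2, u*v, -u + v^2}; counting standard monomials gives mu = 3. Corank 1: A-series; mu = 3 gives A_3.

A3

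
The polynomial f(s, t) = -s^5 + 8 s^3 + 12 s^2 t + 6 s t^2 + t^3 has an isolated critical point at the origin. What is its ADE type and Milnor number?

Type E_8, Milnor number mu = 8.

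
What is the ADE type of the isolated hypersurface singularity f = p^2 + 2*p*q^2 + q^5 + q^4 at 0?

The Hessian of f at 0 has rank 1. Corank 1: A-series; mu = 4 gives A_4.

A4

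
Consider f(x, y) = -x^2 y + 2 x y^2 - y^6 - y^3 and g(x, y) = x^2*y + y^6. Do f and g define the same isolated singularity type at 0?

Yes.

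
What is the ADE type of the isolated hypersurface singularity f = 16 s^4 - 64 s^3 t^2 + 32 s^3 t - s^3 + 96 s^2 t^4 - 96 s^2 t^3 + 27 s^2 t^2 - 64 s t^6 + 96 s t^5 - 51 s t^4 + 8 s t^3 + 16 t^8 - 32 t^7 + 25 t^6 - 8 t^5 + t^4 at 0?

The Hessian of f at 0 has rank 0. Corank 2; j^3 = -s^3 is a perfect cube, so E-series; the 4-jet and mu = 6 give E_6.

E6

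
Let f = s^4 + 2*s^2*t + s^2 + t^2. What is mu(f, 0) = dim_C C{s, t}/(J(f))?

The Hessian of f at 0 is [[2, 0], [0, 2]] with rank 2, so corank 0. A Groebner basis of the Jacobian ideal J(f) in C{s,t} is {s, t}; counting standard monomials gives mu = 1. Corank 0: nondegenerate Morse point, so A_1.

1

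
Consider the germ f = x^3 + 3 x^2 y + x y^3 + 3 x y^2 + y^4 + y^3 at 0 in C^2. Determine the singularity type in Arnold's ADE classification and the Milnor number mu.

The Hessian of f at 0 is [[0, 0], [0, 0]] with rank 0, so corank 2. A Groebner basis of the Jacobian ideal J(f) in C{x,y} is {x^3 + 3*x^2*y + 6*x^2 + 12*x*y + 6*y^2, -3*x^2 + x*y^2 - 6*x*y - 3*y^2, 3*x^2 + 6*x*y + y^3 + 3*y^2}; counting standard monomials gives mu = 7. Corank 2; j^3 = (x + y)^3 is a perfect cube, so E-series; the 4-jet and mu = 7 give E_7.

Type E7, Milnor number mu = 7.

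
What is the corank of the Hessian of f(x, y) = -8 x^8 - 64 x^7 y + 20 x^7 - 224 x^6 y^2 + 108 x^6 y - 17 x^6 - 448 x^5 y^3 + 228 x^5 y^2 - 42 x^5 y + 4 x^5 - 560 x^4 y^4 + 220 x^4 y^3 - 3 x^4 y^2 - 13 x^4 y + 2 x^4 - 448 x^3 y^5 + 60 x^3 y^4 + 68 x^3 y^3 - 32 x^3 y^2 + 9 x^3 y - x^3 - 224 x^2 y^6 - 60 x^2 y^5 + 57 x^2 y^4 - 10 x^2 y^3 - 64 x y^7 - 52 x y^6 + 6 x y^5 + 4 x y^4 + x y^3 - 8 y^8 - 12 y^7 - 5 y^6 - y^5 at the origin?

The Hessian at 0 is [[0, 0], [0, 0]] of rank 0; hence corank 2.

2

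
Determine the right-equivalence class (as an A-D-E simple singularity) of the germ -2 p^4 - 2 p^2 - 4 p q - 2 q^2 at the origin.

A_{3}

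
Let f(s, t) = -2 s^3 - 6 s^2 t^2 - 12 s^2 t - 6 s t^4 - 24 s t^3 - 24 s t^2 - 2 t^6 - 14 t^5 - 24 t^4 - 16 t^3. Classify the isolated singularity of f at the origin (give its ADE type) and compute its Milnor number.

Type E_{8}, Milnor number mu = 8.

The Hessian of f at 0 is [[0, 0], [0, 0]] with rank 0, so corank 2. A Groebner basis of the Jacobian ideal J(f) in C{s,t} is {t^4, s^3 + 6*s^2*t - 6*s^2 - 24*s*t - 16*t^3 - 24*t^2, s^2/2 + s*t^2 + 2*s*t + 2*t^3 + 2*t^2}; counting standard monomials gives mu = 8. Corank 2; j^3 = -2*(s + 2*t)^3 is a perfect cube, so E-series; the 5-jet and mu = 8 give E_8.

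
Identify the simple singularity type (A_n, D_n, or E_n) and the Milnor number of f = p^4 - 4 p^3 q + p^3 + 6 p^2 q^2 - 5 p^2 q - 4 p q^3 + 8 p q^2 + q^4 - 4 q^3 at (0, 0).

The Hessian of f at 0 has rank 0. Corank 2; j^3 = (p - 2*q)^2*(p - q) has shape L^2 M (L != M), so D-series; mu = 5 gives D_5.

Type D_5, Milnor number mu = 5.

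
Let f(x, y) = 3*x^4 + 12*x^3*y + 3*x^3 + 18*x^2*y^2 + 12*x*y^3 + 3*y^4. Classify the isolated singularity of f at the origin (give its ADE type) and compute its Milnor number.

Type E_6, Milnor number mu = 6.

The Hessian of f at 0 is [[0, 0], [0, 0]] with rank 0, so corank 2. A Groebner basis of the Jacobian ideal J(f) in C{x,y} is {y^4, x*y^2 + y^3/3, x^2}; counting standard monomials gives mu = 6. Corank 2; j^3 = 3*x^3 is a perfect cube, so E-series; the 4-jet and mu = 6 give E_6.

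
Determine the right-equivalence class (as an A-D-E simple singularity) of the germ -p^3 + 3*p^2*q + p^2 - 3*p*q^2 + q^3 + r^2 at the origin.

The Hessian of f at 0 has rank 2. Corank 1: A-series; mu = 2 gives A_2.

A_{2}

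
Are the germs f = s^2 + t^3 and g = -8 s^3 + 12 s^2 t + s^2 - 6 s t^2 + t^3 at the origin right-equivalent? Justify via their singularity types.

Yes.

The Hessian of f at 0 has rank 1. Corank 1: A-series; mu = 2 gives A_2. The Hessian of g at 0 has rank 1. Corank 1: A-series; mu = 2 gives A_2. Both have type A_2, hence right-equivalent.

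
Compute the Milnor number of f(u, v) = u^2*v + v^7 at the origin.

8

The Hessian of f at 0 has rank 0. Corank 2; j^3 = u^2*v has shape L^2 M (L != M), so D-series; mu = 8 gives D_8.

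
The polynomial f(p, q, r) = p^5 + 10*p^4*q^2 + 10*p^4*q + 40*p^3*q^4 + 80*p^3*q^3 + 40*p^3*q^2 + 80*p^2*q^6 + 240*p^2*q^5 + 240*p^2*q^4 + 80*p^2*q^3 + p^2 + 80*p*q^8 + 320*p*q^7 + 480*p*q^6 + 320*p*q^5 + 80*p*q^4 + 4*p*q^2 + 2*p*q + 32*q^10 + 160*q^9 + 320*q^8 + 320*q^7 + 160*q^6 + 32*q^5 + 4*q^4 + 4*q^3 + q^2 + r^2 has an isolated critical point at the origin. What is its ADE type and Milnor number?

The Hessian of f at 0 is [[2, 2, 0], [2, 2, 0], [0, 0, 2]] with rank 2, so corank 1. A Groebner basis of the Jacobian ideal J(f) in C{p,q,r} is {p^2 + 2*p*q - p/2 - q/2, p/2 + q^2 + q/2, r}; counting standard monomials gives mu = 4. Corank 1: A-series; mu = 4 gives A_4.

Type A_{4}, Milnor number mu = 4.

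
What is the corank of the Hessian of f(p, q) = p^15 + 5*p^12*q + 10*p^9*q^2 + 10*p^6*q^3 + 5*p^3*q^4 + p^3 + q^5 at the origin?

2

The Hessian at 0 is [[0, 0], [0, 0]] of rank 0; hence corank 2.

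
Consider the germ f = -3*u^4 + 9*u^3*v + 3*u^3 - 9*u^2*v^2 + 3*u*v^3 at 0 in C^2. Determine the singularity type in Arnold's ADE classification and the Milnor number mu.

Type E_{7}, Milnor number mu = 7.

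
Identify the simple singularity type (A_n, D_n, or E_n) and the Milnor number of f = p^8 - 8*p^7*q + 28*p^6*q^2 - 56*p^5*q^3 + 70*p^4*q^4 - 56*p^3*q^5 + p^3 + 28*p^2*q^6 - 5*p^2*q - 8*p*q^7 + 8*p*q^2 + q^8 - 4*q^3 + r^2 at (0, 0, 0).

Type D_{9}, Milnor number mu = 9.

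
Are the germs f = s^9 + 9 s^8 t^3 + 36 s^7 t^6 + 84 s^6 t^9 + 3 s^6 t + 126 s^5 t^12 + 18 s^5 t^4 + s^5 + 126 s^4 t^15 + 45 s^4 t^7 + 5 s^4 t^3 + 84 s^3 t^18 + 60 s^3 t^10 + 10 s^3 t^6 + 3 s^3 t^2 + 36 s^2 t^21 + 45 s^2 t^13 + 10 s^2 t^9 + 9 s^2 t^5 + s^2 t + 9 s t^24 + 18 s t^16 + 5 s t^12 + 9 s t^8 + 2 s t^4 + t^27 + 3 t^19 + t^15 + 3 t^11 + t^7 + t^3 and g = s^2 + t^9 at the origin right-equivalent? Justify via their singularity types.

No.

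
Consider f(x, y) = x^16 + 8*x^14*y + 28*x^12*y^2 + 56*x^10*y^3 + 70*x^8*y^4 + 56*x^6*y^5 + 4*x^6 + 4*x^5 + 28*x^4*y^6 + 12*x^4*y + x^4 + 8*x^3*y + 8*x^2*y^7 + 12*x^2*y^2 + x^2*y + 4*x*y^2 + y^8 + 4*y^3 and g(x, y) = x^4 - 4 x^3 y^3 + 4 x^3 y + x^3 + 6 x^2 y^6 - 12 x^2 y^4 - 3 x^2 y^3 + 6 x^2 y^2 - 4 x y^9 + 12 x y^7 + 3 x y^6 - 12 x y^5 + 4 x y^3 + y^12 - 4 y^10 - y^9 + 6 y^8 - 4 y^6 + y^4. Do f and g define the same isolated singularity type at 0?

No.

The Hessian of f at 0 has rank 0. Corank 2; j^3 = y*(x + 2*y)^2 has shape L^2 M (L != M), so D-series; mu = 9 gives D_9. The Hessian of g at 0 has rank 0. Corank 2; j^3 = x^3 is a perfect cube, so E-series; the 4-jet and mu = 6 give E_6. f is D_9 but g is E_6, hence not right-equivalent.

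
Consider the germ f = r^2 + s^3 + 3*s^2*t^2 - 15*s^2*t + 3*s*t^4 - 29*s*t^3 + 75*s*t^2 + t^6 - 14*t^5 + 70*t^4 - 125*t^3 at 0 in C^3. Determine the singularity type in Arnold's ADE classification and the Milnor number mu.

The Hessian of f at 0 has rank 1. Corank 2; j^3 = (s - 5*t)^3 is a perfect cube, so E-series; the 4-jet and mu = 7 give E_7.

Type E_7, Milnor number mu = 7.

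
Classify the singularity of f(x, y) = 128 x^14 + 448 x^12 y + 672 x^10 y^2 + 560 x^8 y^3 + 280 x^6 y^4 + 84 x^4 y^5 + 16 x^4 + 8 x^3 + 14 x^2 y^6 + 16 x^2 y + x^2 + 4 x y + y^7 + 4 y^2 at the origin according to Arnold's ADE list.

The Hessian of f at 0 is [[2, 4], [4, 8]] with rank 1, so corank 1. A Groebner basis of the Jacobian ideal J(f) in C{x,y} is {7*x*y/192 - 5*x/3072 + y^4 + y^3/6 + 3*y^2/64 - 5*y/1536, x*y^2 - x*y/6 + x/192 + 2*y^3/3 - y^2/4 + y/96, x^2 + x/4 + y/2}; counting standard monomials gives mu = 6. Corank 1: A-series; mu = 6 gives A_6.

A_6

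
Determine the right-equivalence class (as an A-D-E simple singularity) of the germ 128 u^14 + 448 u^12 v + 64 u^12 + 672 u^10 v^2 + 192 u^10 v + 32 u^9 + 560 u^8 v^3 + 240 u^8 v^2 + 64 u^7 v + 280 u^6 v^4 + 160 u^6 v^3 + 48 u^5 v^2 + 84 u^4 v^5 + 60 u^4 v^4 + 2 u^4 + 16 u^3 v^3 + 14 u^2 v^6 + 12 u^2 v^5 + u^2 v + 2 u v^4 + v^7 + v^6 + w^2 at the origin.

The Hessian of f at 0 is [[0, 0, 0], [0, 0, 0], [0, 0, 2]] with rank 1, so corank 2. A Groebner basis of the Jacobian ideal J(f) in C{u,v,w} is {u*v + v^4, u^3, u^2*v, -u^2/6 + u*v^2, w}; counting standard monomials gives mu = 7. Corank 2; j^3 = u^2*v has shape L^2 M (L != M), so D-series; mu = 7 gives D_7.

D_{7}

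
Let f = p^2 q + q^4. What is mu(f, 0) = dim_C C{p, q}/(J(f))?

5

The Hessian of f at 0 is [[0, 0], [0, 0]] with rank 0, so corank 2. A Groebner basis of the Jacobian ideal J(f) in C{p,q} is {p^3, p^2/4 + q^3, p*q}; counting standard monomials gives mu = 5. Corank 2; j^3 = p^2*q has shape L^2 M (L != M), so D-series; mu = 5 gives D_5.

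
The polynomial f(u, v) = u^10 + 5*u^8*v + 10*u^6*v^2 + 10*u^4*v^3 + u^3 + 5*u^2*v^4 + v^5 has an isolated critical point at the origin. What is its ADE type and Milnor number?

Type E_{8}, Milnor number mu = 8.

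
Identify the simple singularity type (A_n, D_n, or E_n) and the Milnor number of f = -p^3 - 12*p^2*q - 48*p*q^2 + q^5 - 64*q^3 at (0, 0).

The Hessian of f at 0 has rank 0. Corank 2; j^3 = -(p + 4*q)^3 is a perfect cube, so E-series; the 5-jet and mu = 8 give E_8.

Type E_{8}, Milnor number mu = 8.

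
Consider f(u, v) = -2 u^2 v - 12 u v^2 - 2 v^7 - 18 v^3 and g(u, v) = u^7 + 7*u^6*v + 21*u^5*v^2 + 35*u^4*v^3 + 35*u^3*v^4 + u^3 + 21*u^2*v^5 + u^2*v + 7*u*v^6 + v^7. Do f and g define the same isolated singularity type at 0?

The Hessian of f at 0 has rank 0. Corank 2; j^3 = -2*v*(u + 3*v)^2 has shape L^2 M (L != M), so D-series; mu = 8 gives D_8. The Hessian of g at 0 has rank 0. Corank 2; j^3 = u^2*(u + v) has shape L^2 M (L != M), so D-series; mu = 8 gives D_8. Both have type D_8, hence right-equivalent.

Yes.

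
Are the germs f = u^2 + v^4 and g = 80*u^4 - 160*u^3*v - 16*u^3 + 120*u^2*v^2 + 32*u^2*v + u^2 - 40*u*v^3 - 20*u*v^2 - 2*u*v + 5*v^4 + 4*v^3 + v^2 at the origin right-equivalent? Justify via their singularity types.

Yes.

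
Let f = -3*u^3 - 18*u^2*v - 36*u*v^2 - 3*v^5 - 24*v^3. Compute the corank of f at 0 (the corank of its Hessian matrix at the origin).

2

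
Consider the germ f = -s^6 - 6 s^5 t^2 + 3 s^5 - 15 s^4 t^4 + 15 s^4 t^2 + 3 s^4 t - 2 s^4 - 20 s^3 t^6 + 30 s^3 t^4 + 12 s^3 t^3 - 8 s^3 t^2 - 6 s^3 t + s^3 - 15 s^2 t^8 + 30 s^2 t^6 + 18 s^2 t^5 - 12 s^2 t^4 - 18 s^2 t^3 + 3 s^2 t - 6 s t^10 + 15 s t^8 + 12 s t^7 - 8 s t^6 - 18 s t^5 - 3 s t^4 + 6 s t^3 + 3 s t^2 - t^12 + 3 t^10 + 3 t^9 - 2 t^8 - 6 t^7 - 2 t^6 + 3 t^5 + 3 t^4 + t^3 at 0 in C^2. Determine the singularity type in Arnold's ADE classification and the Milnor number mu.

Type E6, Milnor number mu = 6.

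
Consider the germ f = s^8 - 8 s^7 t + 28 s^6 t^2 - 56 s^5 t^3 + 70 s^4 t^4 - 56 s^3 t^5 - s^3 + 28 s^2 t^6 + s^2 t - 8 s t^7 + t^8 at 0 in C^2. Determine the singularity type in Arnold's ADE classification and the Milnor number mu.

Type D_{9}, Milnor number mu = 9.

The Hessian of f at 0 is [[0, 0], [0, 0]] with rank 0, so corank 2. A Groebner basis of the Jacobian ideal J(f) in C{s,t} is {s*t/8 + t^7, s*t^2, s^2 - s*t}; counting standard monomials gives mu = 9. Corank 2; j^3 = -s^2*(s - t) has shape L^2 M (L != M), so D-series; mu = 9 gives D_9.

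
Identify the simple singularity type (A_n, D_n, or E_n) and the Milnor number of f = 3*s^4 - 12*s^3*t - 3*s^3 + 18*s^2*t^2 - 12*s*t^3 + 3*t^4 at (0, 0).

The Hessian of f at 0 has rank 0. Corank 2; j^3 = -3*s^3 is a perfect cube, so E-series; the 4-jet and mu = 6 give E_6.

Type E_6, Milnor number mu = 6.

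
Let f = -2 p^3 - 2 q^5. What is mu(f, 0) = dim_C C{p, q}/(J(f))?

8

The Hessian of f at 0 is [[0, 0], [0, 0]] with rank 0, so corank 2. A Groebner basis of the Jacobian ideal J(f) in C{p,q} is {q^4, p^2}; counting standard monomials gives mu = 8. Corank 2; j^3 = -2*p^3 is a perfect cube, so E-series; the 5-jet and mu = 8 give E_8.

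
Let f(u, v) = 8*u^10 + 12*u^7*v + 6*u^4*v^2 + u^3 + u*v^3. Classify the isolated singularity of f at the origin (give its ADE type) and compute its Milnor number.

Type E_7, Milnor number mu = 7.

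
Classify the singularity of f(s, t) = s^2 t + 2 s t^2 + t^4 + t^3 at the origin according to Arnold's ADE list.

D_{5}

The Hessian of f at 0 has rank 0. Corank 2; j^3 = t*(s + t)^2 has shape L^2 M (L != M), so D-series; mu = 5 gives D_5.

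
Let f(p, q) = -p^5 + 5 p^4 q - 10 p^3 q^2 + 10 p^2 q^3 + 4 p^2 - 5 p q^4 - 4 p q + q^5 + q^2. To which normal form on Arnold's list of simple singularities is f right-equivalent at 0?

The Hessian of f at 0 has rank 1. Corank 1: A-series; mu = 4 gives A_4.

A_4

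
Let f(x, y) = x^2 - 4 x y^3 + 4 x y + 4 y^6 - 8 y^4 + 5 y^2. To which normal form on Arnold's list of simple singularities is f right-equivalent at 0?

A_1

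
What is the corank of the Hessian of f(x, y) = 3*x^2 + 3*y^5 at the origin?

The Hessian at 0 is [[6, 0], [0, 0]] of rank 1; hence corank 1.

1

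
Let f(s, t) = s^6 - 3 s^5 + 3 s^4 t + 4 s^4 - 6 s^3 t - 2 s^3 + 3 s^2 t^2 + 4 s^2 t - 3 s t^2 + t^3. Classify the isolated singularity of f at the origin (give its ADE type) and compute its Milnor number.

Type D4, Milnor number mu = 4.

The Hessian of f at 0 has rank 0. Corank 2; j^3 = -(s - t)*(2*s^2 - 2*s*t + t^2) splits into three distinct lines over C (the quadratic factor has nonzero discriminant), so D_4.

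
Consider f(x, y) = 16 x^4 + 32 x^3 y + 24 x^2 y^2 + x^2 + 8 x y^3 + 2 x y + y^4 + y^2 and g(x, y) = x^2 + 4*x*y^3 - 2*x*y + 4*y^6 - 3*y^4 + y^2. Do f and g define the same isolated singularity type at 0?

Yes.

The Hessian of f at 0 has rank 1. Corank 1: A-series; mu = 3 gives A_3. The Hessian of g at 0 has rank 1. Corank 1: A-series; mu = 3 gives A_3. Both have type A_3, hence right-equivalent.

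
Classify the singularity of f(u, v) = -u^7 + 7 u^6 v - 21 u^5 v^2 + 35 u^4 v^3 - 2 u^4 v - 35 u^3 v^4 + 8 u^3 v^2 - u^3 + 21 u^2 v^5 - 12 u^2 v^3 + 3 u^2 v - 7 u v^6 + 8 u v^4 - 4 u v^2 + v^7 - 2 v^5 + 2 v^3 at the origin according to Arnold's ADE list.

D4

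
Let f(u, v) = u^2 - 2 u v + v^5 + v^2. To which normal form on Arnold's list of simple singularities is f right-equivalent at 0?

The Hessian of f at 0 has rank 1. Corank 1: A-series; mu = 4 gives A_4.

A4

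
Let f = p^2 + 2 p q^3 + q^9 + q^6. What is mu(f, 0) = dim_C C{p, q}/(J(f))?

8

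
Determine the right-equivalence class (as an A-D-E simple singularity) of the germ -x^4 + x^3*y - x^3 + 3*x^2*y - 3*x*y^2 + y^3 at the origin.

The Hessian of f at 0 is [[0, 0], [0, 0]] with rank 0, so corank 2. A Groebner basis of the Jacobian ideal J(f) in C{x,y} is {3*x^2 - 6*x*y + y^4 + y^3 + 3*y^2, x^3 + 3*x^2 - 6*x*y + 3*y^2, x^2*y + 3*x^2 - 6*x*y + 3*y^2, 2*x^2 + x*y^2 - 4*x*y - y^3/3 + 2*y^2}; counting standard monomials gives mu = 7. Corank 2; j^3 = -(x - y)^3 is a perfect cube, so E-series; the 4-jet and mu = 7 give E_7.

E_{7}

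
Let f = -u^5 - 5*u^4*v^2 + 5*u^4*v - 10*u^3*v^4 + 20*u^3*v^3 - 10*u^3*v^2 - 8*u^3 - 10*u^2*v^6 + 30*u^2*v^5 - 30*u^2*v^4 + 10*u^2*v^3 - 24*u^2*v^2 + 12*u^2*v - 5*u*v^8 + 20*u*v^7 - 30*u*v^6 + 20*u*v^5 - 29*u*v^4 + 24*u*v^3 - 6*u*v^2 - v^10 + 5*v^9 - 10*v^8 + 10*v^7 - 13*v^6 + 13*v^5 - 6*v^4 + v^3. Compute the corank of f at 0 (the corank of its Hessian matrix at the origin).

2

Hessian at 0 has rank 0.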